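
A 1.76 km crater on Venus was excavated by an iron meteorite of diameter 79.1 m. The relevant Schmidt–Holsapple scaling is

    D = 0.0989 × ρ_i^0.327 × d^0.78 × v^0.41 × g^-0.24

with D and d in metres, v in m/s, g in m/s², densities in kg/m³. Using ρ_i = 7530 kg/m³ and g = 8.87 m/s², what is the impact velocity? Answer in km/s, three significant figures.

Rearranging for v: v = [D / (0.0989 · 7530^0.327 · 79.1^0.78 · 8.87^-0.24)]^(1/0.41).
D = 1760 m.
7530^0.327 = 18.52
79.1^0.78 = 30.24
8.87^-0.24 = 0.5922
Denominator = 0.0989 × 18.52 × 30.24 × 0.5922 = 32.80
D / 32.80 = 1760 / 32.80 = 53.66
v = 53.66^(1/0.41) = 53.66^2.439 = 16543 m/s

v ≈ 16.5 km/s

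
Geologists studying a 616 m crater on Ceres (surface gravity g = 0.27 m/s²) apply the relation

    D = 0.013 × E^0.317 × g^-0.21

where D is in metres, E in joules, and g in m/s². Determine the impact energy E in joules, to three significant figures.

Rearranging: E = [D / (0.013 · g^-0.21)]^(1/0.317).
g^-0.21 = 0.27^-0.21 = 1.316
D / (0.013 × 1.316) = 616 / (0.01711) = 3.600 × 10^4
E = (3.600 × 10^4)^3.1546 = 2.362 × 10^14 J

E ≈ 2.36 × 10^14 J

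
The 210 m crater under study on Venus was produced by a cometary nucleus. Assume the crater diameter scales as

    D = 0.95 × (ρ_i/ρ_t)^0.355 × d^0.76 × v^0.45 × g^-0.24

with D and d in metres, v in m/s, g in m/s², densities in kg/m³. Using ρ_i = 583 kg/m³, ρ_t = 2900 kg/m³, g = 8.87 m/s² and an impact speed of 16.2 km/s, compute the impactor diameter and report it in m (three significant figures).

d ≈ 16.5 m

Rearranging for d: d = [D / (0.95 · (583/2900)^0.355 · 16200^0.45 · 8.87^-0.24)]^(1/0.76).
(583/2900)^0.355 = 0.5658
16200^0.45 = 78.39
8.87^-0.24 = 0.5922
Denominator = 0.95 × 0.5658 × 78.39 × 0.5922 = 24.95
D / 24.95 = 210 / 24.95 = 8.417
d = 8.417^(1/0.76) = 8.417^1.3158 = 16.49 m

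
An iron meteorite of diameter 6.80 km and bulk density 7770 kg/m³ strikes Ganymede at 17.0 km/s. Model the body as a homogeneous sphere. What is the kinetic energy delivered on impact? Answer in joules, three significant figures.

E ≈ 1.85 × 10^23 J

d = 6800 m; v = 17000 m/s.
Mass m = (π/6) ρ d³ = (π/6) × 7770 × (6800)³ = 1.279 × 10^15 kg
E = ½ m v² = 0.5 × 1.279 × 10^15 × (17000)² = 1.848 × 10^23 J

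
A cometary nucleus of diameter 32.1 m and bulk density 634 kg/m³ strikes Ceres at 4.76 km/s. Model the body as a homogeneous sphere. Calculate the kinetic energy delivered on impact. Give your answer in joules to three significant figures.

E ≈ 1.24 × 10^14 J

v = 4760 m/s.
Mass m = (π/6) ρ d³ = (π/6) × 634 × (32.1)³ = 1.098 × 10^7 kg
E = ½ m v² = 0.5 × 1.098 × 10^7 × (4760)² = 1.244 × 10^14 J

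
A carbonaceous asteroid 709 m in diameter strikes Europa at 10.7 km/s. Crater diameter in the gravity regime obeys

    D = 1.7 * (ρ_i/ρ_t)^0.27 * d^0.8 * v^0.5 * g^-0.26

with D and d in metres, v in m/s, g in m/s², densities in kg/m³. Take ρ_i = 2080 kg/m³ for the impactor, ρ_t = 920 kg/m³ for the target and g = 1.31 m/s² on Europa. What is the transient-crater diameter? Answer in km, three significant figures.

D ≈ 39.0 km

In SI units: v = 10700 m/s.
(ρ_i/ρ_t)^0.27 = (2080/920)^0.27 = 1.246
d^0.8 = 709^0.8 = 190.8
v^0.5 = 10700^0.5 = 103.4
g^-0.26 = 1.31^-0.26 = 0.9322
D = 1.7 × 1.246 × 190.8 × 103.4 × 0.9322 = 38956 m
   = 38.96 km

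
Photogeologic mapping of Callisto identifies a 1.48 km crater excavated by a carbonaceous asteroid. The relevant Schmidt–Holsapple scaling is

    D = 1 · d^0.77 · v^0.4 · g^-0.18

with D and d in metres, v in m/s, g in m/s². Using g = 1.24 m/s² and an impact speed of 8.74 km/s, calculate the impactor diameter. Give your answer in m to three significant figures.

d ≈ 123 m

Rearranging for d: d = [D / (1 · 8740^0.4 · 1.24^-0.18)]^(1/0.77).
D = 1480 m.
8740^0.4 = 37.72
1.24^-0.18 = 0.9620
Denominator = 1 × 37.72 × 0.9620 = 36.29
D / 36.29 = 1480 / 36.29 = 40.78
d = 40.78^(1/0.77) = 40.78^1.2987 = 123.4 m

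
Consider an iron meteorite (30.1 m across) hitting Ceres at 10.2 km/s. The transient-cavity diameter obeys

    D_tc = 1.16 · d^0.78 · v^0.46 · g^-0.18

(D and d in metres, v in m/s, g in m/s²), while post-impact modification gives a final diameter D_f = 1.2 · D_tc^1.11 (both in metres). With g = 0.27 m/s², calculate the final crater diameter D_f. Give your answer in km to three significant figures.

D_f ≈ 3.90 km

v = 10200 m/s.
d^0.78 = 30.1^0.78 = 14.23
v^0.46 = 10200^0.46 = 69.82
g^-0.18 = 0.27^-0.18 = 1.266
D_tc = 1.16 × 14.23 × 69.82 × 1.266 = 1459 m
D_f = 1.2 × (1459)^1.11 = 3902 m
     = 3.902 km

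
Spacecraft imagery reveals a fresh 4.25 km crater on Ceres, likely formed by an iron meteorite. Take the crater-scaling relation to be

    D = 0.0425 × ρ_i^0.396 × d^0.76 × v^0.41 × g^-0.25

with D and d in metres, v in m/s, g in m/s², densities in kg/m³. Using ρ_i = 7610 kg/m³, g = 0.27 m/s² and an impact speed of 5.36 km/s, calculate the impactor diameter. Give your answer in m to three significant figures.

d ≈ 228 m

Rearranging for d: d = [D / (0.0425 · 7610^0.396 · 5360^0.41 · 0.27^-0.25)]^(1/0.76).
D = 4250 m.
7610^0.396 = 34.44
5360^0.41 = 33.80
0.27^-0.25 = 1.387
Denominator = 0.0425 × 34.44 × 33.80 × 1.387 = 68.62
D / 68.62 = 4250 / 68.62 = 61.94
d = 61.94^(1/0.76) = 61.94^1.3158 = 228.0 m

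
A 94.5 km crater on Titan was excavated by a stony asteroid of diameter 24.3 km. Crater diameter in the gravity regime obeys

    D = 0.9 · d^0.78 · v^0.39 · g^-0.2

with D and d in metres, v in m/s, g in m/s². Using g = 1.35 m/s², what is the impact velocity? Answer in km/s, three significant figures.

Rearranging for v: v = [D / (0.9 · 24300^0.78 · 1.35^-0.2)]^(1/0.39).
D = 94500 m.
24300^0.78 = 2635
1.35^-0.2 = 0.9417
Denominator = 0.9 × 2635 × 0.9417 = 2233
D / 2233 = 94500 / 2233 = 42.32
v = 42.32^(1/0.39) = 42.32^2.5641 = 14812 m/s

v ≈ 14.8 km/s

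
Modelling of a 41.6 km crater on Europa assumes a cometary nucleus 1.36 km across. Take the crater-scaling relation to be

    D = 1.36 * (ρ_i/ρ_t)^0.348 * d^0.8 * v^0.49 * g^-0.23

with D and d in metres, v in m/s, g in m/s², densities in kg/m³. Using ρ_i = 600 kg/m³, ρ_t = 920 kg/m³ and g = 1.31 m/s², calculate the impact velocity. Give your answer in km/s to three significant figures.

Rearranging for v: v = [D / (1.36 · (600/920)^0.348 · 1360^0.8 · 1.31^-0.23)]^(1/0.49).
D = 41600 m.
(600/920)^0.348 = 0.8618
1360^0.8 = 321.2
1.31^-0.23 = 0.9398
Denominator = 1.36 × 0.8618 × 321.2 × 0.9398 = 353.8
D / 353.8 = 41600 / 353.8 = 117.6
v = 117.6^(1/0.49) = 117.6^2.0408 = 16799 m/s

v ≈ 16.8 km/s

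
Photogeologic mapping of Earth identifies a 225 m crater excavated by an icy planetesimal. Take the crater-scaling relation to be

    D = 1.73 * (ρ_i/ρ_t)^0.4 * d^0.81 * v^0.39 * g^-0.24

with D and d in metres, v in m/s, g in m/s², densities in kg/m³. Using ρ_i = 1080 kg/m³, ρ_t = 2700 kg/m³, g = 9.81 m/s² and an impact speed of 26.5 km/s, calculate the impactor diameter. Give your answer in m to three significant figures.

d ≈ 9.35 m

Rearranging for d: d = [D / (1.73 · (1080/2700)^0.4 · 26500^0.39 · 9.81^-0.24)]^(1/0.81).
(1080/2700)^0.4 = 0.6931
26500^0.39 = 53.10
9.81^-0.24 = 0.5781
Denominator = 1.73 × 0.6931 × 53.10 × 0.5781 = 36.81
D / 36.81 = 225 / 36.81 = 6.112
d = 6.112^(1/0.81) = 6.112^1.2346 = 9.346 m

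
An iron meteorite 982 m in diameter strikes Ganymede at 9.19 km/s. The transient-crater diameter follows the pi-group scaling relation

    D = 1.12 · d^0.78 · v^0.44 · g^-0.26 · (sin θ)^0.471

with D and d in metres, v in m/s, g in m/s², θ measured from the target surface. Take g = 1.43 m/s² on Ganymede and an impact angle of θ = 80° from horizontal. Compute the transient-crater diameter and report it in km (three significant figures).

D ≈ 12.1 km

In SI units: v = 9190 m/s.
d^0.78 = 982^0.78 = 215.7
v^0.44 = 9190^0.44 = 55.44
g^-0.26 = 1.43^-0.26 = 0.9112
(sin 80°)^0.471 = 0.9848^0.471 = 0.9928
D = 1.12 × 215.7 × 55.44 × 0.9112 × 0.9928 = 12116 m
   = 12.12 km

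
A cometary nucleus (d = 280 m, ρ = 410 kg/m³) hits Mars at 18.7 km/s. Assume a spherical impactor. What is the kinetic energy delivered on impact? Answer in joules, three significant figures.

E ≈ 8.24 × 10^17 J

v = 18700 m/s.
Mass m = (π/6) ρ d³ = (π/6) × 410 × (280)³ = 4.713 × 10^9 kg
E = ½ m v² = 0.5 × 4.713 × 10^9 × (18700)² = 8.240 × 10^17 J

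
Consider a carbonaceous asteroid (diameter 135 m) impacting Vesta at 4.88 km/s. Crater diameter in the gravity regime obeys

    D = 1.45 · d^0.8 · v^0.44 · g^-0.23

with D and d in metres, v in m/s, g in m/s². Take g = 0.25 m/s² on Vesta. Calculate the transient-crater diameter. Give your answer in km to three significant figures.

In SI units: v = 4880 m/s.
d^0.8 = 135^0.8 = 50.61
v^0.44 = 4880^0.44 = 41.97
g^-0.23 = 0.25^-0.23 = 1.376
D = 1.45 × 50.61 × 41.97 × 1.376 = 4238 m
   = 4.238 km

D ≈ 4.24 km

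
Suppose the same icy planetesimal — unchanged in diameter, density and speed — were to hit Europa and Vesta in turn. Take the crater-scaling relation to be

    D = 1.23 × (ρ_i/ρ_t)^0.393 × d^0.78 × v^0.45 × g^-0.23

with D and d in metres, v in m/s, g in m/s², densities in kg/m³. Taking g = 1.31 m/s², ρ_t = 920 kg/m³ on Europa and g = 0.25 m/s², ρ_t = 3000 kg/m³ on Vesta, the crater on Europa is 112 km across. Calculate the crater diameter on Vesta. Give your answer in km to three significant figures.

D ≈ 103 km

The impactor-only factors (d, v, ρ_i) cancel in the ratio, leaving D_Vesta/D_Europa = (g_Vesta/g_Europa)^-0.23 · (ρ_t,Europa/ρ_t,Vesta)^0.393.
(0.25/1.31)^-0.23 = 0.1908^-0.23 = 1.464
(920/3000)^0.393 = 0.3067^0.393 = 0.6285
Ratio = 1.464 × 0.6285 = 0.9201
D_Vesta = 0.9201 × 112 km = 103 km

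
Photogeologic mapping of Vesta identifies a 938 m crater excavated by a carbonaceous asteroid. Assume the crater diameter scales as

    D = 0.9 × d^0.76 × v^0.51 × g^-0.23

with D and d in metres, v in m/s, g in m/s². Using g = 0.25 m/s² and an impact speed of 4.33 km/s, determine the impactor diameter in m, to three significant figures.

Rearranging for d: d = [D / (0.9 · 4330^0.51 · 0.25^-0.23)]^(1/0.76).
4330^0.51 = 71.55
0.25^-0.23 = 1.376
Denominator = 0.9 × 71.55 × 1.376 = 88.61
D / 88.61 = 938 / 88.61 = 10.59
d = 10.59^(1/0.76) = 10.59^1.3158 = 22.31 m

d ≈ 22.3 m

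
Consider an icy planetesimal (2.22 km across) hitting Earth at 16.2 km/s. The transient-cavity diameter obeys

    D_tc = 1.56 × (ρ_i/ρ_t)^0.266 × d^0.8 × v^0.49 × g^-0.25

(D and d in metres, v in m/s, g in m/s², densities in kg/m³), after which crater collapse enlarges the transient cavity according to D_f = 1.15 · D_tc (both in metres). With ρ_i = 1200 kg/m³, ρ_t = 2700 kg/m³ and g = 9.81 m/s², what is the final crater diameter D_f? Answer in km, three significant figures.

D_f ≈ 44.9 km

In SI: d = 2220 m, v = 16200 m/s.
(ρ_i/ρ_t)^0.266 = (1200/2700)^0.266 = 0.8060
d^0.8 = 2220^0.8 = 475.4
v^0.49 = 16200^0.49 = 115.5
g^-0.25 = 9.81^-0.25 = 0.5650
D_tc = 1.56 × 0.8060 × 475.4 × 115.5 × 0.5650 = 39010 m
D_f = 1.15 × 39010 = 44862 m
     = 44.86 km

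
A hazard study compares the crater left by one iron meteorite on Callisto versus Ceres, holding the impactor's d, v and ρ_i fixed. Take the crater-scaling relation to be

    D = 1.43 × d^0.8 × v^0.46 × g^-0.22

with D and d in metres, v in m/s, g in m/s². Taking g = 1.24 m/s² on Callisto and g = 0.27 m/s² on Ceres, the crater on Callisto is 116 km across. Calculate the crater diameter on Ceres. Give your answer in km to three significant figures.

All impactor-dependent factors cancel in the ratio, leaving D_Ceres/D_Callisto = (g_Ceres/g_Callisto)^-0.22.
(0.27/1.24)^-0.22 = 0.2177^-0.22 = 1.399
D_Ceres = 1.399 × 116 km = 162 km

D ≈ 162 km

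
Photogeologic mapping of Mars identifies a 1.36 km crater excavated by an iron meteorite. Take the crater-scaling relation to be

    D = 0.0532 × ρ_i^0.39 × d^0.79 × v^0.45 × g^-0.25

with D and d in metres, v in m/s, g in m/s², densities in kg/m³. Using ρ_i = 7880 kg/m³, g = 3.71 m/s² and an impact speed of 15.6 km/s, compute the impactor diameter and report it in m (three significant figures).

Rearranging for d: d = [D / (0.0532 · 7880^0.39 · 15600^0.45 · 3.71^-0.25)]^(1/0.79).
D = 1360 m.
7880^0.39 = 33.09
15600^0.45 = 77.07
3.71^-0.25 = 0.7205
Denominator = 0.0532 × 33.09 × 77.07 × 0.7205 = 97.75
D / 97.75 = 1360 / 97.75 = 13.91
d = 13.91^(1/0.79) = 13.91^1.2658 = 28.00 m

d ≈ 28.0 m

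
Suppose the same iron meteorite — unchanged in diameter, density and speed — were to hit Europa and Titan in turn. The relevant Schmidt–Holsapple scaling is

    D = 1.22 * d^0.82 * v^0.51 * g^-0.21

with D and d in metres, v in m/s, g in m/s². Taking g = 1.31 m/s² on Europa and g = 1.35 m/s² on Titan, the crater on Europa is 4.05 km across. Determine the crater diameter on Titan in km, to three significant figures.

D ≈ 4.02 km

All impactor-dependent factors cancel in the ratio, leaving D_Titan/D_Europa = (g_Titan/g_Europa)^-0.21.
(1.35/1.31)^-0.21 = 1.031^-0.21 = 0.9936
D_Titan = 0.9936 × 4.05 km = 4.02 km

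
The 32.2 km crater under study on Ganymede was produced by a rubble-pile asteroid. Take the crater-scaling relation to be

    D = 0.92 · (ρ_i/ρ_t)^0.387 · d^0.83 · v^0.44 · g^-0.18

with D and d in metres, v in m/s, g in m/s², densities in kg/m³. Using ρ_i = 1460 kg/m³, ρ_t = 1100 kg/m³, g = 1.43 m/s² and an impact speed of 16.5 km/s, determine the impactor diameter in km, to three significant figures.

Rearranging for d: d = [D / (0.92 · (1460/1100)^0.387 · 16500^0.44 · 1.43^-0.18)]^(1/0.83).
D = 32200 m.
(1460/1100)^0.387 = 1.116
16500^0.44 = 71.73
1.43^-0.18 = 0.9376
Denominator = 0.92 × 1.116 × 71.73 × 0.9376 = 69.05
D / 69.05 = 32200 / 69.05 = 466.3
d = 466.3^(1/0.83) = 466.3^1.2048 = 1641 m

d ≈ 1.64 km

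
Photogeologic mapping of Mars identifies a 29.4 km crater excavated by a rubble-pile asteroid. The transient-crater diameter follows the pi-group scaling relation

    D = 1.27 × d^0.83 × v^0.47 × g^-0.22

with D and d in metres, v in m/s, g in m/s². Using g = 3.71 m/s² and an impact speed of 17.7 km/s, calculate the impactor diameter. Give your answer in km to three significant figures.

Rearranging for d: d = [D / (1.27 · 17700^0.47 · 3.71^-0.22)]^(1/0.83).
D = 29400 m.
17700^0.47 = 99.21
3.71^-0.22 = 0.7494
Denominator = 1.27 × 99.21 × 0.7494 = 94.42
D / 94.42 = 29400 / 94.42 = 311.4
d = 311.4^(1/0.83) = 311.4^1.2048 = 1009 m

d ≈ 1.01 km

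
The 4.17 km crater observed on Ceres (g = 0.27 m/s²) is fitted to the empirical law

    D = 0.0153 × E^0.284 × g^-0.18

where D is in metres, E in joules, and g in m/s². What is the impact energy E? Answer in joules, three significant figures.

E ≈ 6.00 × 10^18 J

Rearranging: E = [D / (0.0153 · g^-0.18)]^(1/0.284).
D = 4170 m.
g^-0.18 = 0.27^-0.18 = 1.266
D / (0.0153 × 1.266) = 4170 / (0.01937) = 2.153 × 10^5
E = (2.153 × 10^5)^3.5211 = 6.000 × 10^18 J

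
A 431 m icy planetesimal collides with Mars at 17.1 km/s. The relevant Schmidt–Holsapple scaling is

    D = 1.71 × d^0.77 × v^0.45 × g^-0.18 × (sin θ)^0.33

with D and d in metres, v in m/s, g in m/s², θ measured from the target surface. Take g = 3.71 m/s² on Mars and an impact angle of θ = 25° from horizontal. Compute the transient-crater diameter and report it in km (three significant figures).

D ≈ 8.72 km

In SI units: v = 17100 m/s.
d^0.77 = 431^0.77 = 106.8
v^0.45 = 17100^0.45 = 80.32
g^-0.18 = 3.71^-0.18 = 0.7898
(sin 25°)^0.33 = 0.4226^0.33 = 0.7526
D = 1.71 × 106.8 × 80.32 × 0.7898 × 0.7526 = 8719 m
   = 8.719 km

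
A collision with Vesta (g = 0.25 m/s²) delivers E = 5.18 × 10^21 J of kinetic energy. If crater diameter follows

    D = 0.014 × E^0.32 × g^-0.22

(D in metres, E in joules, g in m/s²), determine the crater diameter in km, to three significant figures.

E^0.32 = (5.18 × 10^21)^0.32 = 8.884 × 10^6
g^-0.22 = 0.25^-0.22 = 1.357
D = 0.014 × 8.884 × 10^6 × 1.357 = 1.688 × 10^5 m
   = 168.8 km

D ≈ 169 km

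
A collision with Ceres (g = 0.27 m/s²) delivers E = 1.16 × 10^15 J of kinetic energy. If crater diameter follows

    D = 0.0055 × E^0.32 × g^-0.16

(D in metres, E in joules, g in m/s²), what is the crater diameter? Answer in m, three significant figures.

D ≈ 449 m

E^0.32 = (1.16 × 10^15)^0.32 = 6.616 × 10^4
g^-0.16 = 0.27^-0.16 = 1.233
D = 0.0055 × 6.616 × 10^4 × 1.233 = 448.7 m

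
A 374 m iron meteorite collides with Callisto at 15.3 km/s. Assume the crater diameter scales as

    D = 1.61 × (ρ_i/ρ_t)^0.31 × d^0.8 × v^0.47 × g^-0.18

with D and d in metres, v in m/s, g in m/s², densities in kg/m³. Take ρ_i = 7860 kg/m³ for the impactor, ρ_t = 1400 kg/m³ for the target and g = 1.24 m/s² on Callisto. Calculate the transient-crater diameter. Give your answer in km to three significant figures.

In SI units: v = 15300 m/s.
(ρ_i/ρ_t)^0.31 = (7860/1400)^0.31 = 1.707
d^0.8 = 374^0.8 = 114.4
v^0.47 = 15300^0.47 = 92.64
g^-0.18 = 1.24^-0.18 = 0.9620
D = 1.61 × 1.707 × 114.4 × 92.64 × 0.9620 = 28019 m
   = 28.02 km

D ≈ 28.0 km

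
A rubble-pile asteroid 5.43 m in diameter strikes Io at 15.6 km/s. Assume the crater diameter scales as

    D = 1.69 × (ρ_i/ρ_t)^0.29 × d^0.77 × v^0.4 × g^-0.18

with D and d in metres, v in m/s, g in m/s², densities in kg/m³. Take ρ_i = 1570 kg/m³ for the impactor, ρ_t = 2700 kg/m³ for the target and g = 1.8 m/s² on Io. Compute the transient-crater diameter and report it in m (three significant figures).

In SI units: v = 15600 m/s.
(ρ_i/ρ_t)^0.29 = (1570/2700)^0.29 = 0.8545
d^0.77 = 5.43^0.77 = 3.680
v^0.4 = 15600^0.4 = 47.56
g^-0.18 = 1.8^-0.18 = 0.8996
D = 1.69 × 0.8545 × 3.680 × 47.56 × 0.8996 = 227.4 m

D ≈ 227 m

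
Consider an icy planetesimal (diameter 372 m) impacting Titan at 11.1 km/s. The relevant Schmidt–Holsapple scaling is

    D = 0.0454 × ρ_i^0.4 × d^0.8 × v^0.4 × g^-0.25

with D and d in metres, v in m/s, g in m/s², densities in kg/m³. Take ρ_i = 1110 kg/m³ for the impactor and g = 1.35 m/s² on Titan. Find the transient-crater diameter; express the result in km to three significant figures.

D ≈ 3.29 km

In SI units: v = 11100 m/s.
ρ_i^0.4 = 1110^0.4 = 16.52
d^0.8 = 372^0.8 = 113.9
v^0.4 = 11100^0.4 = 41.51
g^-0.25 = 1.35^-0.25 = 0.9277
D = 0.0454 × 16.52 × 113.9 × 41.51 × 0.9277 = 3290 m
   = 3.290 km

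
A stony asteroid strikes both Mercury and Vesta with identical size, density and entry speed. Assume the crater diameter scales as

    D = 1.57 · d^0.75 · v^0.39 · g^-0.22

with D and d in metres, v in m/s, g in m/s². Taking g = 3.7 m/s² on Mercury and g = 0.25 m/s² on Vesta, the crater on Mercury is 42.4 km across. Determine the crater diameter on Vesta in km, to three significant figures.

D ≈ 76.7 km

All impactor-dependent factors cancel in the ratio, leaving D_Vesta/D_Mercury = (g_Vesta/g_Mercury)^-0.22.
(0.25/3.7)^-0.22 = 0.06757^-0.22 = 1.809
D_Vesta = 1.809 × 42.4 km = 76.7 km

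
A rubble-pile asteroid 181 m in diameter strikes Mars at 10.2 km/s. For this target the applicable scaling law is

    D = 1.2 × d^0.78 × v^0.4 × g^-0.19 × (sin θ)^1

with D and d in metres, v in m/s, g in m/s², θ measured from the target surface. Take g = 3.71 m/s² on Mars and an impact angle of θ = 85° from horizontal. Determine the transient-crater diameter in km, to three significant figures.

In SI units: v = 10200 m/s.
d^0.78 = 181^0.78 = 57.68
v^0.4 = 10200^0.4 = 40.13
g^-0.19 = 3.71^-0.19 = 0.7795
(sin 85°)^1 = 0.9962^1 = 0.9962
D = 1.2 × 57.68 × 40.13 × 0.7795 × 0.9962 = 2157 m
   = 2.157 km

D ≈ 2.16 km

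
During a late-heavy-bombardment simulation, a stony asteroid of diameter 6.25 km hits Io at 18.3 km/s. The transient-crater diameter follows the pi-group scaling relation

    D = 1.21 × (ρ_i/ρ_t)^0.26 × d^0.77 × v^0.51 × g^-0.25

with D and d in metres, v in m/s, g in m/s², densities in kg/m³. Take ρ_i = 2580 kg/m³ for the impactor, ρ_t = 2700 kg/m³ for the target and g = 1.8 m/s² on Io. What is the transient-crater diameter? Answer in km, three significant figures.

D ≈ 129 km

In SI units: d = 6250 m, v = 18300 m/s.
(ρ_i/ρ_t)^0.26 = (2580/2700)^0.26 = 0.9882
d^0.77 = 6250^0.77 = 837.2
v^0.51 = 18300^0.51 = 149.2
g^-0.25 = 1.8^-0.25 = 0.8633
D = 1.21 × 0.9882 × 837.2 × 149.2 × 0.8633 = 1.289 × 10^5 m
   = 128.9 km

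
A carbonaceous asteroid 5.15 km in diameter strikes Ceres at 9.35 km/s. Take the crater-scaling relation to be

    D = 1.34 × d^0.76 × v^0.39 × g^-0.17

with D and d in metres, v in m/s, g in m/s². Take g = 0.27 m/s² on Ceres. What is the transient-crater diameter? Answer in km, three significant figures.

In SI units: d = 5150 m, v = 9350 m/s.
d^0.76 = 5150^0.76 = 662.2
v^0.39 = 9350^0.39 = 35.37
g^-0.17 = 0.27^-0.17 = 1.249
D = 1.34 × 662.2 × 35.37 × 1.249 = 39200 m
   = 39.20 km

D ≈ 39.2 km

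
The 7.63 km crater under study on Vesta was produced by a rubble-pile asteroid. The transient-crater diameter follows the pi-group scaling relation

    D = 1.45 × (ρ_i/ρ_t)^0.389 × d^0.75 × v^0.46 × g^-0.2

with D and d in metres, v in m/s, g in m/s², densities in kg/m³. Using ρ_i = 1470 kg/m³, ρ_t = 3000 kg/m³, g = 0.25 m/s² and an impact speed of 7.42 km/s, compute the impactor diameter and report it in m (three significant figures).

d ≈ 387 m

Rearranging for d: d = [D / (1.45 · (1470/3000)^0.389 · 7420^0.46 · 0.25^-0.2)]^(1/0.75).
D = 7630 m.
(1470/3000)^0.389 = 0.7577
7420^0.46 = 60.31
0.25^-0.2 = 1.320
Denominator = 1.45 × 0.7577 × 60.31 × 1.320 = 87.46
D / 87.46 = 7630 / 87.46 = 87.24
d = 87.24^(1/0.75) = 87.24^1.3333 = 386.9 m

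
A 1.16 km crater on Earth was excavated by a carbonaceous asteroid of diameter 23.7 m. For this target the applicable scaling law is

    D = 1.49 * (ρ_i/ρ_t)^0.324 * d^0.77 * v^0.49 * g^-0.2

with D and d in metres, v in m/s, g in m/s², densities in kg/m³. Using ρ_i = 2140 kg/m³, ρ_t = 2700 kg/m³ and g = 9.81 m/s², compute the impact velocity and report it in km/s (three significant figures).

v ≈ 16.3 km/s

Rearranging for v: v = [D / (1.49 · (2140/2700)^0.324 · 23.7^0.77 · 9.81^-0.2)]^(1/0.49).
D = 1160 m.
(2140/2700)^0.324 = 0.9275
23.7^0.77 = 11.44
9.81^-0.2 = 0.6334
Denominator = 1.49 × 0.9275 × 11.44 × 0.6334 = 10.01
D / 10.01 = 1160 / 10.01 = 115.9
v = 115.9^(1/0.49) = 115.9^2.0408 = 16307 m/s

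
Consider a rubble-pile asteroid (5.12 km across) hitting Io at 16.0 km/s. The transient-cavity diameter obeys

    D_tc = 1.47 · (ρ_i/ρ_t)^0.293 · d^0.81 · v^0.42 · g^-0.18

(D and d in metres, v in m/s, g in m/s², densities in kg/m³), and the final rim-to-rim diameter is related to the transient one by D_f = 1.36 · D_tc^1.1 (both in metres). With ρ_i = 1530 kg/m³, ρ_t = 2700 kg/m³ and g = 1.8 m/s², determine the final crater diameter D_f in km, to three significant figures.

D_f ≈ 272 km

In SI: d = 5120 m, v = 16000 m/s.
(ρ_i/ρ_t)^0.293 = (1530/2700)^0.293 = 0.8467
d^0.81 = 5120^0.81 = 1010
v^0.42 = 16000^0.42 = 58.31
g^-0.18 = 1.8^-0.18 = 0.8996
D_tc = 1.47 × 0.8467 × 1010 × 58.31 × 0.8996 = 65940 m
D_f = 1.36 × (65940)^1.1 = 2.720 × 10^5 m
     = 272.0 km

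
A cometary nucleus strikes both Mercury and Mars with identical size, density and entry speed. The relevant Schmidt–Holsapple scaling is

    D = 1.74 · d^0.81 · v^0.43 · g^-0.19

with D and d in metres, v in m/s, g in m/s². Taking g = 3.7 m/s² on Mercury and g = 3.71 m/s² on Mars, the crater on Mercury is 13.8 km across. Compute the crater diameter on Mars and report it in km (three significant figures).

All impactor-dependent factors cancel in the ratio, leaving D_Mars/D_Mercury = (g_Mars/g_Mercury)^-0.19.
(3.71/3.7)^-0.19 = 1.003^-0.19 = 0.9994
D_Mars = 0.9994 × 13.8 km = 13.8 km

D ≈ 13.8 km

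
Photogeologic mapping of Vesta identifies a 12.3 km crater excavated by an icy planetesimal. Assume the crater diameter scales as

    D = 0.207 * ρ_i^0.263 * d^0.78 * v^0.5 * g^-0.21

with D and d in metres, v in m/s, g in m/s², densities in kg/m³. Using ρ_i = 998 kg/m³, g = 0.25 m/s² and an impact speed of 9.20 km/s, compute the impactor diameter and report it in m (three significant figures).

Rearranging for d: d = [D / (0.207 · 998^0.263 · 9200^0.5 · 0.25^-0.21)]^(1/0.78).
D = 12300 m.
998^0.263 = 6.149
9200^0.5 = 95.92
0.25^-0.21 = 1.338
Denominator = 0.207 × 6.149 × 95.92 × 1.338 = 163.4
D / 163.4 = 12300 / 163.4 = 75.28
d = 75.28^(1/0.78) = 75.28^1.2821 = 254.7 m

d ≈ 255 m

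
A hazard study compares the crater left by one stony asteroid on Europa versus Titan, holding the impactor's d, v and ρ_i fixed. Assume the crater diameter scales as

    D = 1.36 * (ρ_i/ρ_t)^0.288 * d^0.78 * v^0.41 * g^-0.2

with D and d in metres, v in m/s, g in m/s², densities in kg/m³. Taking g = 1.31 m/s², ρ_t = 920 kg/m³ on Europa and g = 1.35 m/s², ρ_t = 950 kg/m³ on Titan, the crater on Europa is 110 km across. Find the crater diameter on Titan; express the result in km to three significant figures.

D ≈ 108 km

The impactor-only factors (d, v, ρ_i) cancel in the ratio, leaving D_Titan/D_Europa = (g_Titan/g_Europa)^-0.2 · (ρ_t,Europa/ρ_t,Titan)^0.288.
(1.35/1.31)^-0.2 = 1.031^-0.2 = 0.9939
(920/950)^0.288 = 0.9684^0.288 = 0.9908
Ratio = 0.9939 × 0.9908 = 0.9848
D_Titan = 0.9848 × 110 km = 108 km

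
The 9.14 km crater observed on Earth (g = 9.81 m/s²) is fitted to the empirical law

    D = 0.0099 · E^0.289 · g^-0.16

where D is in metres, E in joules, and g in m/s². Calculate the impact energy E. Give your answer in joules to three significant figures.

Rearranging: E = [D / (0.0099 · g^-0.16)]^(1/0.289).
D = 9140 m.
g^-0.16 = 9.81^-0.16 = 0.6940
D / (0.0099 × 0.6940) = 9140 / (6.871 × 10^-3) = 1.330 × 10^6
E = (1.330 × 10^6)^3.4602 = 1.548 × 10^21 J

E ≈ 1.55 × 10^21 J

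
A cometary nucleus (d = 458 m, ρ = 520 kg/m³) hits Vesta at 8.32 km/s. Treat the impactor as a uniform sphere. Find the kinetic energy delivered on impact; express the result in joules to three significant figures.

E ≈ 9.05 × 10^17 J

v = 8320 m/s.
Mass m = (π/6) ρ d³ = (π/6) × 520 × (458)³ = 2.616 × 10^10 kg
E = ½ m v² = 0.5 × 2.616 × 10^10 × (8320)² = 9.054 × 10^17 J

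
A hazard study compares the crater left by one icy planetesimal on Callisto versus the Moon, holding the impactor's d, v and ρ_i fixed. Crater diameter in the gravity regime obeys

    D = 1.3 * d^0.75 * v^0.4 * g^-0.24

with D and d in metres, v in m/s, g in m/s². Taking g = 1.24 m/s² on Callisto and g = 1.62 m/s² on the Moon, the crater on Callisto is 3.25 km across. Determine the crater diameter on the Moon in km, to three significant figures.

D ≈ 3.05 km

All impactor-dependent factors cancel in the ratio, leaving D_Moon/D_Callisto = (g_Moon/g_Callisto)^-0.24.
(1.62/1.24)^-0.24 = 1.306^-0.24 = 0.9379
D_Moon = 0.9379 × 3.25 km = 3.05 km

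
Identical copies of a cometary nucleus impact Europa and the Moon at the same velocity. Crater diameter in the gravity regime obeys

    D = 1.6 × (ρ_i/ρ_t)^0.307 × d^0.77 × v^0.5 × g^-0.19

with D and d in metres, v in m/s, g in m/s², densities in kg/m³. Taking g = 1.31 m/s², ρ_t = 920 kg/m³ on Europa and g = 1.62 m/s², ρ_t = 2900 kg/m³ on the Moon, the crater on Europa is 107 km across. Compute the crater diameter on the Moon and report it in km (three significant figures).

D ≈ 72.2 km

The impactor-only factors (d, v, ρ_i) cancel in the ratio, leaving D_Moon/D_Europa = (g_Moon/g_Europa)^-0.19 · (ρ_t,Europa/ρ_t,Moon)^0.307.
(1.62/1.31)^-0.19 = 1.237^-0.19 = 0.9604
(920/2900)^0.307 = 0.3172^0.307 = 0.7029
Ratio = 0.9604 × 0.7029 = 0.6751
D_Moon = 0.6751 × 107 km = 72.2 km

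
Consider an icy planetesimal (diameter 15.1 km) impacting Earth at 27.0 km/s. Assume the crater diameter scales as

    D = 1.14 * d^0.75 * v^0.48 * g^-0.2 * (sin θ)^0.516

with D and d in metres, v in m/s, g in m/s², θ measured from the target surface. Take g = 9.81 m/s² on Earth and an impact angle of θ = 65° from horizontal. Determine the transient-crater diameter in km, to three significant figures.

In SI units: d = 15100 m, v = 27000 m/s.
d^0.75 = 15100^0.75 = 1362
v^0.48 = 27000^0.48 = 134.0
g^-0.2 = 9.81^-0.2 = 0.6334
(sin 65°)^0.516 = 0.9063^0.516 = 0.9505
D = 1.14 × 1362 × 134.0 × 0.6334 × 0.9505 = 1.253 × 10^5 m
   = 125.3 km

D ≈ 125 km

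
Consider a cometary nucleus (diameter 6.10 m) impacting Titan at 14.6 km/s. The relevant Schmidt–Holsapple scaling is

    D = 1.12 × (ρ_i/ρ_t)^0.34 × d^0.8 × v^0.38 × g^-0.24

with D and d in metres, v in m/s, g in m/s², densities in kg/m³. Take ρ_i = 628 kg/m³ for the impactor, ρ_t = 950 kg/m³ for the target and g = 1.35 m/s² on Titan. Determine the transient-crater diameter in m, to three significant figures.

D ≈ 147 m

In SI units: v = 14600 m/s.
(ρ_i/ρ_t)^0.34 = (628/950)^0.34 = 0.8687
d^0.8 = 6.1^0.8 = 4.249
v^0.38 = 14600^0.38 = 38.23
g^-0.24 = 1.35^-0.24 = 0.9305
D = 1.12 × 0.8687 × 4.249 × 38.23 × 0.9305 = 147.1 m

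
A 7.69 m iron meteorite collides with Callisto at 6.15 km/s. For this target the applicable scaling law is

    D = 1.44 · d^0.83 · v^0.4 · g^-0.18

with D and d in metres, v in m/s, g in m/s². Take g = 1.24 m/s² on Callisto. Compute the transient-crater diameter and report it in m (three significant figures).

In SI units: v = 6150 m/s.
d^0.83 = 7.69^0.83 = 5.436
v^0.4 = 6150^0.4 = 32.78
g^-0.18 = 1.24^-0.18 = 0.9620
D = 1.44 × 5.436 × 32.78 × 0.9620 = 246.8 m

D ≈ 247 m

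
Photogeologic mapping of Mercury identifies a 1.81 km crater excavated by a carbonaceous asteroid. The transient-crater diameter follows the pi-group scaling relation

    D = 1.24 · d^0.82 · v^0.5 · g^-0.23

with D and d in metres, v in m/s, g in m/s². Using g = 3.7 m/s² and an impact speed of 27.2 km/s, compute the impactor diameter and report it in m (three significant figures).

Rearranging for d: d = [D / (1.24 · 27200^0.5 · 3.7^-0.23)]^(1/0.82).
D = 1810 m.
27200^0.5 = 164.9
3.7^-0.23 = 0.7401
Denominator = 1.24 × 164.9 × 0.7401 = 151.3
D / 151.3 = 1810 / 151.3 = 11.96
d = 11.96^(1/0.82) = 11.96^1.2195 = 20.62 m

d ≈ 20.6 m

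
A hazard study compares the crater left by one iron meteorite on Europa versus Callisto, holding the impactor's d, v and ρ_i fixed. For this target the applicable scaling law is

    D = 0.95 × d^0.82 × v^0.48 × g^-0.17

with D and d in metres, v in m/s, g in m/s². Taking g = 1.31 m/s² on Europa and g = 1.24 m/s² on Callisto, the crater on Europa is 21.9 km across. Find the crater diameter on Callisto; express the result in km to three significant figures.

D ≈ 22.1 km

All impactor-dependent factors cancel in the ratio, leaving D_Callisto/D_Europa = (g_Callisto/g_Europa)^-0.17.
(1.24/1.31)^-0.17 = 0.9466^-0.17 = 1.009
D_Callisto = 1.009 × 21.9 km = 22.1 km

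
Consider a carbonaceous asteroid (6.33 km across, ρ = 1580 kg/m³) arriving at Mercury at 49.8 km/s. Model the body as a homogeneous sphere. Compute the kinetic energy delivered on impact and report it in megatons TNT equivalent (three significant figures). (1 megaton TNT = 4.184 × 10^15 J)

E ≈ 6.22 × 10^7 Mt TNT

d = 6330 m; v = 49800 m/s.
Mass m = (π/6) ρ d³ = (π/6) × 1580 × (6330)³ = 2.098 × 10^14 kg
E = ½ m v² = 0.5 × 2.098 × 10^14 × (49800)² = 2.602 × 10^23 J
   = 2.602 × 10^23 / 4.184×10^15 = 6.219 × 10^7 Mt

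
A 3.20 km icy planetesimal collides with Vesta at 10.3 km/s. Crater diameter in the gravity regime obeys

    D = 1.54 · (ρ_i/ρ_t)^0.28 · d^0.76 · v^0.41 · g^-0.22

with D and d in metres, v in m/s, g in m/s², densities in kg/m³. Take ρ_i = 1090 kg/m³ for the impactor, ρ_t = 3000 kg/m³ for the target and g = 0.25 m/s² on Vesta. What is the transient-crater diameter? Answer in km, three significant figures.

D ≈ 32.1 km

In SI units: d = 3200 m, v = 10300 m/s.
(ρ_i/ρ_t)^0.28 = (1090/3000)^0.28 = 0.7532
d^0.76 = 3200^0.76 = 461.2
v^0.41 = 10300^0.41 = 44.18
g^-0.22 = 0.25^-0.22 = 1.357
D = 1.54 × 0.7532 × 461.2 × 44.18 × 1.357 = 32072 m
   = 32.07 km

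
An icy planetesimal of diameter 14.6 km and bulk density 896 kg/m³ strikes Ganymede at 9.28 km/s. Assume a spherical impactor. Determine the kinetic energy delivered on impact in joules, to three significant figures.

d = 14600 m; v = 9280 m/s.
Mass m = (π/6) ρ d³ = (π/6) × 896 × (14600)³ = 1.460 × 10^15 kg
E = ½ m v² = 0.5 × 1.460 × 10^15 × (9280)² = 6.287 × 10^22 J

E ≈ 6.29 × 10^22 J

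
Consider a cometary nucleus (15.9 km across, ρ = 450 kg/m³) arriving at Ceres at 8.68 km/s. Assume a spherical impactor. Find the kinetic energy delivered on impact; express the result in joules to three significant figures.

d = 15900 m; v = 8680 m/s.
Mass m = (π/6) ρ d³ = (π/6) × 450 × (15900)³ = 9.471 × 10^14 kg
E = ½ m v² = 0.5 × 9.471 × 10^14 × (8680)² = 3.568 × 10^22 J

E ≈ 3.57 × 10^22 J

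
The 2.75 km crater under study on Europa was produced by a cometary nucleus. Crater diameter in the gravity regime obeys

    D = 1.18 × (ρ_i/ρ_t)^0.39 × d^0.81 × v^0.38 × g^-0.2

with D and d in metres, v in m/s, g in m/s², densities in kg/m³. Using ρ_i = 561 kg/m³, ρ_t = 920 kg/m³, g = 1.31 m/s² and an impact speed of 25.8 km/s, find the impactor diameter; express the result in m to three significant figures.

d ≈ 166 m

Rearranging for d: d = [D / (1.18 · (561/920)^0.39 · 25800^0.38 · 1.31^-0.2)]^(1/0.81).
D = 2750 m.
(561/920)^0.39 = 0.8246
25800^0.38 = 47.47
1.31^-0.2 = 0.9474
Denominator = 1.18 × 0.8246 × 47.47 × 0.9474 = 43.76
D / 43.76 = 2750 / 43.76 = 62.84
d = 62.84^(1/0.81) = 62.84^1.2346 = 166.0 m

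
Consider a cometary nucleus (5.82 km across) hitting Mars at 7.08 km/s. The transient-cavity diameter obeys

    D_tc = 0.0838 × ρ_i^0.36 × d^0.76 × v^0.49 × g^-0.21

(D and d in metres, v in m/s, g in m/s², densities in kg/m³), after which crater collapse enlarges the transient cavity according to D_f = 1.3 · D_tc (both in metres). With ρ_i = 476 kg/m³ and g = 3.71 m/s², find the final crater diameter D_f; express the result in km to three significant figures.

In SI: d = 5820 m, v = 7080 m/s.
ρ_i^0.36 = 476^0.36 = 9.203
d^0.76 = 5820^0.76 = 726.7
v^0.49 = 7080^0.49 = 77.00
g^-0.21 = 3.71^-0.21 = 0.7593
D_tc = 0.0838 × 9.203 × 726.7 × 77.00 × 0.7593 = 32770 m
D_f = 1.3 × 32770 = 42601 m
     = 42.60 km

D_f ≈ 42.6 km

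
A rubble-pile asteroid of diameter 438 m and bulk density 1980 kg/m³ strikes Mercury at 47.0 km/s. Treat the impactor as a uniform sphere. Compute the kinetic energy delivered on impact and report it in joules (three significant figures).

v = 47000 m/s.
Mass m = (π/6) ρ d³ = (π/6) × 1980 × (438)³ = 8.711 × 10^10 kg
E = ½ m v² = 0.5 × 8.711 × 10^10 × (47000)² = 9.621 × 10^19 J

E ≈ 9.62 × 10^19 J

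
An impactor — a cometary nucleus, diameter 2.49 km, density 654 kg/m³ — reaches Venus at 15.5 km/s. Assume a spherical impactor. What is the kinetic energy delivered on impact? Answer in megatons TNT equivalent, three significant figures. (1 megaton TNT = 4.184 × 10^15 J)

E ≈ 1.52 × 10^5 Mt TNT

d = 2490 m; v = 15500 m/s.
Mass m = (π/6) ρ d³ = (π/6) × 654 × (2490)³ = 5.287 × 10^12 kg
E = ½ m v² = 0.5 × 5.287 × 10^12 × (15500)² = 6.351 × 10^20 J
   = 6.351 × 10^20 / 4.184×10^15 = 1.518 × 10^5 Mt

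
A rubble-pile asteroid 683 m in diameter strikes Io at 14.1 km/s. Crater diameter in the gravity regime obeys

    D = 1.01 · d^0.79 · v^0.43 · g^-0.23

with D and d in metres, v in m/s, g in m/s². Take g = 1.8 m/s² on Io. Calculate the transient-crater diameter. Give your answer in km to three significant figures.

In SI units: v = 14100 m/s.
d^0.79 = 683^0.79 = 173.5
v^0.43 = 14100^0.43 = 60.84
g^-0.23 = 1.8^-0.23 = 0.8735
D = 1.01 × 173.5 × 60.84 × 0.8735 = 9313 m
   = 9.313 km

D ≈ 9.31 km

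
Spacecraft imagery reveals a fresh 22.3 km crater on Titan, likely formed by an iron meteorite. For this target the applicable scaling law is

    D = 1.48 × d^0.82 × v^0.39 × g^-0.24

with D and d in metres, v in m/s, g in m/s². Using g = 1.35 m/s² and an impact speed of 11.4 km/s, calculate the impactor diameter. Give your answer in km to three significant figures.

Rearranging for d: d = [D / (1.48 · 11400^0.39 · 1.35^-0.24)]^(1/0.82).
D = 22300 m.
11400^0.39 = 38.21
1.35^-0.24 = 0.9305
Denominator = 1.48 × 38.21 × 0.9305 = 52.62
D / 52.62 = 22300 / 52.62 = 423.8
d = 423.8^(1/0.82) = 423.8^1.2195 = 1599 m

d ≈ 1.60 km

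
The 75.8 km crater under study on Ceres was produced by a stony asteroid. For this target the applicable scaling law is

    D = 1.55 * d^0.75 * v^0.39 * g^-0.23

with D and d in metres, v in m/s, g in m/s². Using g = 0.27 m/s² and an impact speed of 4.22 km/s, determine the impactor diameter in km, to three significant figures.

Rearranging for d: d = [D / (1.55 · 4220^0.39 · 0.27^-0.23)]^(1/0.75).
D = 75800 m.
4220^0.39 = 25.93
0.27^-0.23 = 1.351
Denominator = 1.55 × 25.93 × 1.351 = 54.30
D / 54.30 = 75800 / 54.30 = 1396
d = 1396^(1/0.75) = 1396^1.3333 = 15598 m

d ≈ 15.6 km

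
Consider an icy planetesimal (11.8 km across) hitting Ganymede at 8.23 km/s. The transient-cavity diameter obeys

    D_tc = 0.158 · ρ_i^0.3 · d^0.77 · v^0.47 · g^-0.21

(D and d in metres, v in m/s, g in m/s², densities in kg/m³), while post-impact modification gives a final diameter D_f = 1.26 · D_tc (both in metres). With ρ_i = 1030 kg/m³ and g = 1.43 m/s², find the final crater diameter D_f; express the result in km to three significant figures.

In SI: d = 11800 m, v = 8230 m/s.
ρ_i^0.3 = 1030^0.3 = 8.014
d^0.77 = 11800^0.77 = 1366
v^0.47 = 8230^0.47 = 69.22
g^-0.21 = 1.43^-0.21 = 0.9276
D_tc = 0.158 × 8.014 × 1366 × 69.22 × 0.9276 = 1.111 × 10^5 m
D_f = 1.26 × 1.111 × 10^5 = 1.400 × 10^5 m
     = 140.0 km

D_f ≈ 140 km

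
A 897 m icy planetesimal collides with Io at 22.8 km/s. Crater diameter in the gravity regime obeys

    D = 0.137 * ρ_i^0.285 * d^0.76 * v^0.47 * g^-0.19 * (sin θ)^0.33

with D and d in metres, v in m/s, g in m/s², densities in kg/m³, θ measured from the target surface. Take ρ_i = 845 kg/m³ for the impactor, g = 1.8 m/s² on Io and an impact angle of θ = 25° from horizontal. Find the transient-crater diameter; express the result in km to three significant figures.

D ≈ 12.3 km

In SI units: v = 22800 m/s.
ρ_i^0.285 = 845^0.285 = 6.826
d^0.76 = 897^0.76 = 175.4
v^0.47 = 22800^0.47 = 111.7
g^-0.19 = 1.8^-0.19 = 0.8943
(sin 25°)^0.33 = 0.4226^0.33 = 0.7526
D = 0.137 × 6.826 × 175.4 × 111.7 × 0.8943 × 0.7526 = 12332 m
   = 12.33 km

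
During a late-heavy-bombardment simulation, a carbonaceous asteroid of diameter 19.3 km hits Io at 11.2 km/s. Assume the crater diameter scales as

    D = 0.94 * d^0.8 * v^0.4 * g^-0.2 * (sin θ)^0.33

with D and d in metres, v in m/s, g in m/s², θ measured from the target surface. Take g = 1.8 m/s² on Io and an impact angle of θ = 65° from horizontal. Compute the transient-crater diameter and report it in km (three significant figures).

In SI units: d = 19300 m, v = 11200 m/s.
d^0.8 = 19300^0.8 = 2682
v^0.4 = 11200^0.4 = 41.66
g^-0.2 = 1.8^-0.2 = 0.8891
(sin 65°)^0.33 = 0.9063^0.33 = 0.9681
D = 0.94 × 2682 × 41.66 × 0.8891 × 0.9681 = 90402 m
   = 90.40 km

D ≈ 90.4 km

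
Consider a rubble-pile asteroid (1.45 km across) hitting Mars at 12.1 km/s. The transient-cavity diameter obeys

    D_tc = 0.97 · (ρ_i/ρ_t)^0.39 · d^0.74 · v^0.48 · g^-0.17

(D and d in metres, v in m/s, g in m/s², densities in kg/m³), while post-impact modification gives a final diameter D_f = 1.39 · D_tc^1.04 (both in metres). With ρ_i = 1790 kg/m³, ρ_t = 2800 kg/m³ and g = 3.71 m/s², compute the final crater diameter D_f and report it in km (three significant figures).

D_f ≈ 26.4 km

In SI: d = 1450 m, v = 12100 m/s.
(ρ_i/ρ_t)^0.39 = (1790/2800)^0.39 = 0.8399
d^0.74 = 1450^0.74 = 218.5
v^0.48 = 12100^0.48 = 91.15
g^-0.17 = 3.71^-0.17 = 0.8002
D_tc = 0.97 × 0.8399 × 218.5 × 91.15 × 0.8002 = 12980 m
D_f = 1.39 × (12980)^1.04 = 26352 m
     = 26.35 km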